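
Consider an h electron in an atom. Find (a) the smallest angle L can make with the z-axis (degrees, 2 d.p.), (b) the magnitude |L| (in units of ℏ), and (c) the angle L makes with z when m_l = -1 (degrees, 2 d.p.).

θ_min ≈ 24.09°; |L| = √30 ℏ ≈ 5.477ℏ; θ(m_l=-1) ≈ 100.52°

An h state has l = 5.
cos θ_min = 5/√30, so θ_min ≈ 24.09°.
|L| = ℏ√(5·6) = √30 ℏ ≈ 5.477ℏ.
For m_l = -1: cos θ = -1/√30, θ ≈ 100.52°.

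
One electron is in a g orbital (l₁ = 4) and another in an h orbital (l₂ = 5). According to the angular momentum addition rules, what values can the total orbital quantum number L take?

L = 1, 2, 3, 4, 5, 6, 7, 8, 9

L runs from |4 − 5| = 1 to 4 + 5 = 9.
So L can be 1, 2, 3, 4, 5, 6, 7, 8, 9.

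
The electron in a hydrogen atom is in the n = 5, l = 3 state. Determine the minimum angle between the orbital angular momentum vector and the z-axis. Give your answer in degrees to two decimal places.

|L|² = l(l+1)ℏ² = 12ℏ², so |L| = 2√3 ℏ.
The smallest angle corresponds to the largest L_z, i.e. m_l = l = 3, giving L_z = 3ℏ.
cos θ_min = 3/√12, so θ_min ≈ 30.00°.

θ_min ≈ 30.00°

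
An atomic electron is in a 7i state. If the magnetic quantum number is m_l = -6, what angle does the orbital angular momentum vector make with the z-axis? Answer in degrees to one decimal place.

θ ≈ 157.8°

For 7i, l = 6.
|L| = √(l(l+1)) ℏ = √42 ℏ.
L_z = m_l ℏ = −6ℏ.
cos θ = L_z/|L| = -6/√42, so θ ≈ 157.8°.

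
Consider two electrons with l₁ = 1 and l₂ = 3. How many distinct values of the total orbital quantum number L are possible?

Angular momentum addition gives L = |l₁ − l₂|, …, l₁ + l₂.
Allowed values: L = 2, 3, 4.
That is 3 values.

3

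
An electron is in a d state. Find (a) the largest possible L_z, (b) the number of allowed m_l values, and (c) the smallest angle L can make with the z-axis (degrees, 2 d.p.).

The letter d corresponds to l = 2.
L_z,max = lℏ = 2ℏ.
There are 2l+1 = 5 values of m_l.
cos θ_min = 2/√6, so θ_min ≈ 35.26°.

L_z,max = 2ℏ; 5 values; θ_min ≈ 35.26°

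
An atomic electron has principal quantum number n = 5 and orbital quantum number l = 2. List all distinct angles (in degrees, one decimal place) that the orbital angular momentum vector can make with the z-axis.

θ ∈ {35.3°, 65.9°, 90.0°, 114.1°, 144.7°}

|L|² = l(l+1)ℏ² = 6ℏ², so |L| = √6 ℏ.
cos θ = m_l/√6 for each m_l ∈ {-2, -1, 0, 1, 2}.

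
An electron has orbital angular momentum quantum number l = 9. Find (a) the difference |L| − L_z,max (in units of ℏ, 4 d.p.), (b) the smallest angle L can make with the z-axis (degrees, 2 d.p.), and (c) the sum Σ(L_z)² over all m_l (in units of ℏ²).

|L|−L_z,max ≈ 0.4868ℏ; θ_min ≈ 18.43°; Σ(L_z)² = 570 ℏ²

|L| − L_z,max = (3√10 − 9)ℏ ≈ 0.4868ℏ.
cos θ_min = 9/√90, so θ_min ≈ 18.43°.
Σ m_l² = 570, so Σ(L_z)² = 570 ℏ².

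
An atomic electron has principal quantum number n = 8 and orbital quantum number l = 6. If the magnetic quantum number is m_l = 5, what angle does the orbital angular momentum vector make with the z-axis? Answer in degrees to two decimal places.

θ ≈ 39.51°

|L| = √(l(l+1)) ℏ = √42 ℏ.
L_z = m_l ℏ = 5ℏ.
cos θ = L_z/|L| = 5/√42, so θ ≈ 39.51°.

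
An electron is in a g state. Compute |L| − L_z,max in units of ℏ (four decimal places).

The letter g corresponds to l = 4.
|L| = 2√5 ℏ ≈ 4.4721ℏ, while L_z,max = lℏ = 4ℏ.
The difference is (2√5 − 4)ℏ ≈ 0.4721ℏ.

|L| − L_z,max ≈ 0.4721ℏ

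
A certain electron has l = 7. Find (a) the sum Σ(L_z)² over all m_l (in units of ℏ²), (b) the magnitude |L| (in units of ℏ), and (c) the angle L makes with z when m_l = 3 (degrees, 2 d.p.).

Σ(L_z)² = 280 ℏ²; |L| = 2√14 ℏ ≈ 7.483ℏ; θ(m_l=3) ≈ 66.37°

Σ m_l² = 280, so Σ(L_z)² = 280 ℏ².
|L| = ℏ√(7·8) = 2√14 ℏ ≈ 7.483ℏ.
For m_l = 3: cos θ = 3/√56, θ ≈ 66.37°.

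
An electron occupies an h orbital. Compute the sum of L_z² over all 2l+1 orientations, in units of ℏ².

For an h orbital, l = 5.
m_l ∈ {-5, -4, -3, -2, -1, 0, 1, 2, 3, 4, 5}.
Σ m_l² = 2·(1 + 4 + 9 + 16 + 25) = 110.

Σ(L_z)² = 110 ℏ²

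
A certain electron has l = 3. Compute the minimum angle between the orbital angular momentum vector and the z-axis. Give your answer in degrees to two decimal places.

θ_min ≈ 30.00°

|L| = ℏ√(l(l+1)) = 2√3 ℏ.
The smallest angle corresponds to the largest L_z, i.e. m_l = l = 3, giving L_z = 3ℏ.
cos θ_min = 3/√12, so θ_min ≈ 30.00°.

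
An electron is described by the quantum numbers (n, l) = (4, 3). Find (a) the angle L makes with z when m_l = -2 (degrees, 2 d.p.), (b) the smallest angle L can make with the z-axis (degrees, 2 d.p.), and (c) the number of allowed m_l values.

For m_l = -2: cos θ = -2/√12, θ ≈ 125.26°.
cos θ_min = 3/√12, so θ_min ≈ 30.00°.
There are 2l+1 = 7 values of m_l.

θ(m_l=-2) ≈ 125.26°; θ_min ≈ 30.00°; 7 values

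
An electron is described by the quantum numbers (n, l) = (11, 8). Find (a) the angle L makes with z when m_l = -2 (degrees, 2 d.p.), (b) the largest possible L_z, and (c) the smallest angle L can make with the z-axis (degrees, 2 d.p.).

For m_l = -2: cos θ = -2/√72, θ ≈ 103.63°.
L_z,max = lℏ = 8ℏ.
cos θ_min = 8/√72, so θ_min ≈ 19.47°.

θ(m_l=-2) ≈ 103.63°; L_z,max = 8ℏ; θ_min ≈ 19.47°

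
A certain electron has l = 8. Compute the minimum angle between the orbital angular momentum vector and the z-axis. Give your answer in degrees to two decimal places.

|L| = ℏ√(l(l+1)) = 6√2 ℏ.
The smallest angle corresponds to the largest L_z, i.e. m_l = l = 8, giving L_z = 8ℏ.
cos θ_min = 8/√72, so θ_min ≈ 19.47°.

θ_min ≈ 19.47°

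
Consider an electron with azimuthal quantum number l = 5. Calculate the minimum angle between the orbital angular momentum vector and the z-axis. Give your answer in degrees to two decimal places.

θ_min ≈ 24.09°

|L|² = l(l+1)ℏ² = 30ℏ², so |L| = √30 ℏ.
The smallest angle corresponds to the largest L_z, i.e. m_l = l = 5, giving L_z = 5ℏ.
cos θ_min = 5/√30, so θ_min ≈ 24.09°.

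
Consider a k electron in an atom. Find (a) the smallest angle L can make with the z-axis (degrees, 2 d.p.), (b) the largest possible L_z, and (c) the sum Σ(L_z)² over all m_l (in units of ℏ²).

θ_min ≈ 20.70°; L_z,max = 7ℏ; Σ(L_z)² = 280 ℏ²

The letter k corresponds to l = 7.
cos θ_min = 7/√56, so θ_min ≈ 20.70°.
L_z,max = lℏ = 7ℏ.
Σ m_l² = 280, so Σ(L_z)² = 280 ℏ².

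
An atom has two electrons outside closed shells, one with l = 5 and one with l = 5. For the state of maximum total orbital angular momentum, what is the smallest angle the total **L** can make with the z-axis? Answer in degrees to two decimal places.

θ_min ≈ 17.55°

By the triangle rule, |l₁ − l₂| ≤ L ≤ l₁ + l₂.
Allowed values: L = 0, 1, 2, 3, 4, 5, 6, 7, 8, 9, 10.
The maximum is L = 10, with |L_tot| = ℏ√(10·11) = √110 ℏ.
The minimum angle with z is arccos(10/√110) ≈ 17.55°.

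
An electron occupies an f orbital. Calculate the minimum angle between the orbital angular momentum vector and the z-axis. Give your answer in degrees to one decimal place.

θ_min ≈ 30.0°

The letter f corresponds to l = 3.
|L| = ℏ√(l(l+1)) = 2√3 ℏ.
The smallest angle corresponds to the largest L_z, i.e. m_l = l = 3, giving L_z = 3ℏ.
cos θ_min = 3/√12, so θ_min ≈ 30.0°.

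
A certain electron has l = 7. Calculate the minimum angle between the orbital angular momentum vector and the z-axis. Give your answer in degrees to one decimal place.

θ_min ≈ 20.7°

|L| = √(l(l+1)) ℏ = 2√14 ℏ.
The smallest angle corresponds to the largest L_z, i.e. m_l = l = 7, giving L_z = 7ℏ.
cos θ_min = 7/√56, so θ_min ≈ 20.7°.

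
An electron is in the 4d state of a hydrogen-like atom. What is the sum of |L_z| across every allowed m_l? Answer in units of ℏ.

Σ|L_z| = 6 ℏ

For 4d, l = 2.
m_l ∈ {-2, -1, 0, 1, 2}.
Σ|m_l| = 2·2(2+1)/2 = 6.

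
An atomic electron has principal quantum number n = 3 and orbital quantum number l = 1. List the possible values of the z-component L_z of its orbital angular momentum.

L_z ∈ {−ℏ, 0, ℏ}

L_z = m_l ℏ with m_l ranging from −l to +l in integer steps.
For l = 1: m_l ∈ {-1, 0, 1}.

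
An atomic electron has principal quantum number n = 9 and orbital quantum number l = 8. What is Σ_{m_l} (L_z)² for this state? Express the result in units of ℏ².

m_l ∈ {-8, -7, -6, -5, -4, -3, -2, -1, 0, 1, 2, 3, 4, 5, 6, 7, 8}.
Σ m_l² = 2·(1 + 4 + 9 + 16 + 25 + 36 + 49 + 64) = 408.

Σ(L_z)² = 408 ℏ²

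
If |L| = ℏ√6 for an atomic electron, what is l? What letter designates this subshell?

|L| = ℏ√(l(l+1)), so l(l+1) = 6.
l² + l − 6 = 0 ⇒ l = 2.

l = 2 (d orbital)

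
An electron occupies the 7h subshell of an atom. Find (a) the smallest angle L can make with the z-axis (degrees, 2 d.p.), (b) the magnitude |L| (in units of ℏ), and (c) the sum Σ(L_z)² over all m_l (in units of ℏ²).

The 7h subshell has l = 5.
cos θ_min = 5/√30, so θ_min ≈ 24.09°.
|L| = ℏ√(5·6) = √30 ℏ ≈ 5.477ℏ.
Σ m_l² = 110, so Σ(L_z)² = 110 ℏ².

θ_min ≈ 24.09°; |L| = √30 ℏ ≈ 5.477ℏ; Σ(L_z)² = 110 ℏ²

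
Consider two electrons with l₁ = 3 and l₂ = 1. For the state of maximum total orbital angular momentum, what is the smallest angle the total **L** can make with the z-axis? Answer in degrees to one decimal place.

The total orbital quantum number L ranges from |l₁ − l₂| to l₁ + l₂ in integer steps.
L ∈ {2, 3, 4}.
The maximum is L = 4, with |L_tot| = ℏ√(4·5) = 2√5 ℏ.
The minimum angle with z is arccos(4/√20) ≈ 26.6°.

θ_min ≈ 26.6°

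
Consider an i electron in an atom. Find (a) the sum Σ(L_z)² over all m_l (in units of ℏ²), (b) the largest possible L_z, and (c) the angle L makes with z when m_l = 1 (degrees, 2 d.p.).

Σ(L_z)² = 182 ℏ²; L_z,max = 6ℏ; θ(m_l=1) ≈ 81.12°

The letter i corresponds to l = 6.
Σ m_l² = 182, so Σ(L_z)² = 182 ℏ².
L_z,max = lℏ = 6ℏ.
For m_l = 1: cos θ = 1/√42, θ ≈ 81.12°.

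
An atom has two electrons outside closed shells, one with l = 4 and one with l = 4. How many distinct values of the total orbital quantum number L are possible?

9

Angular momentum addition gives L = |l₁ − l₂|, …, l₁ + l₂.
L ∈ {0, 1, 2, 3, 4, 5, 6, 7, 8}.
That is 9 values.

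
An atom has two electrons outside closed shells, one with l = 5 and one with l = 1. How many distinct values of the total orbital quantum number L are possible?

The total orbital quantum number L ranges from |l₁ − l₂| to l₁ + l₂ in integer steps.
So L can be 4, 5, 6.
That is 3 values.

3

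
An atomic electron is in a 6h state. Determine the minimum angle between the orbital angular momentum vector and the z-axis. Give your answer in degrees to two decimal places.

For 6h, l = 5.
|L| = ℏ√(l(l+1)) = √30 ℏ.
The smallest angle corresponds to the largest L_z, i.e. m_l = l = 5, giving L_z = 5ℏ.
cos θ_min = 5/√30, so θ_min ≈ 24.09°.

θ_min ≈ 24.09°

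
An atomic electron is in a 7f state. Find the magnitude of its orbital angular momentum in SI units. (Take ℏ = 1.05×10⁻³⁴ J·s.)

7f means n = 7, l = 3.
|L| = ℏ√(l(l+1)) = ℏ√(3·4) = 2√3 ℏ
Numerically, |L| = 3.464 × (1.05×10⁻³⁴ J·s) = 3.64×10⁻³⁴ J·s.

|L| = 3.64×10⁻³⁴ J·s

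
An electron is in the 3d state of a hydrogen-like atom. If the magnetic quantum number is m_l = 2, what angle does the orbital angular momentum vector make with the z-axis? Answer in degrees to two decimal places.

θ ≈ 35.26°

3d means n = 3, l = 2.
|L| = ℏ√(l(l+1)) = √6 ℏ.
L_z = m_l ℏ = 2ℏ.
cos θ = L_z/|L| = 2/√6, so θ ≈ 35.26°.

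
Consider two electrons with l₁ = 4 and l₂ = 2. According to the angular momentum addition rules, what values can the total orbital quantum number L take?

The total orbital quantum number L ranges from |l₁ − l₂| to l₁ + l₂ in integer steps.
L ∈ {2, 3, 4, 5, 6}.

L = 2, 3, 4, 5, 6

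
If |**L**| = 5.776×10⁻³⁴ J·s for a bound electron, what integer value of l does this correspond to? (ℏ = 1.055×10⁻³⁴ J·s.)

l = 5

|L|/ℏ = (5.776×10⁻³⁴)/(1.055×10⁻³⁴) ≈ 5.475.
l(l+1) ≈ 5.475² ≈ 29.97, so l = 5.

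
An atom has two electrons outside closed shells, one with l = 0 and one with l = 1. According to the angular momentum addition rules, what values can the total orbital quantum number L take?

L = 1

L runs from |0 − 1| = 1 to 0 + 1 = 1.
So L can be 1.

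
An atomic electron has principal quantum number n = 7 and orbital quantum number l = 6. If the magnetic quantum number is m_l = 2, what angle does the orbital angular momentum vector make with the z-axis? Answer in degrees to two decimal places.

θ ≈ 72.02°

|L| = √(l(l+1)) ℏ = √42 ℏ.
L_z = m_l ℏ = 2ℏ.
cos θ = L_z/|L| = 2/√42, so θ ≈ 72.02°.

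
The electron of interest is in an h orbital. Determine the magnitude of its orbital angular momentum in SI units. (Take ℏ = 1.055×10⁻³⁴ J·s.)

|L| = 5.778×10⁻³⁴ J·s

The letter h corresponds to l = 5.
|L| = ℏ√(l(l+1)) = ℏ√(5·6) = √30 ℏ
Numerically, |L| = 5.477 × (1.055×10⁻³⁴ J·s) = 5.778×10⁻³⁴ J·s.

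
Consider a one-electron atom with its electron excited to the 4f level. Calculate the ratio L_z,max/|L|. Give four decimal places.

L_z,max/|L| = 0.8660

The 4f level has l = 3.
|L| = 2√3 ℏ ≈ 3.4641ℏ, while L_z,max = lℏ = 3ℏ.
L_z,max/|L| = 3/√12 = 0.8660.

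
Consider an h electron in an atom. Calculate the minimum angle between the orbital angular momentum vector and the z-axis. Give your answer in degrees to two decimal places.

For an h orbital, l = 5.
|L| = √(l(l+1)) ℏ = √30 ℏ.
The smallest angle corresponds to the largest L_z, i.e. m_l = l = 5, giving L_z = 5ℏ.
cos θ_min = 5/√30, so θ_min ≈ 24.09°.

θ_min ≈ 24.09°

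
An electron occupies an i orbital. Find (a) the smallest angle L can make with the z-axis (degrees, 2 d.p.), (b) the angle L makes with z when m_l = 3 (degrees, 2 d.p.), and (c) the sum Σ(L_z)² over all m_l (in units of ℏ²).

θ_min ≈ 22.21°; θ(m_l=3) ≈ 62.42°; Σ(L_z)² = 182 ℏ²

An i state has l = 6.
cos θ_min = 6/√42, so θ_min ≈ 22.21°.
For m_l = 3: cos θ = 3/√42, θ ≈ 62.42°.
Σ m_l² = 182, so Σ(L_z)² = 182 ℏ².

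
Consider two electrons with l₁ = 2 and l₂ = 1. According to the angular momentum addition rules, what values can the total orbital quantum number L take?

Angular momentum addition gives L = |l₁ − l₂|, …, l₁ + l₂.
Allowed values: L = 1, 2, 3.

L = 1, 2, 3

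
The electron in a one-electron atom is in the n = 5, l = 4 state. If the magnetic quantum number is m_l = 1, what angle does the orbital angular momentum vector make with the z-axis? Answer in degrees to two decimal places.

|L|² = l(l+1)ℏ² = 20ℏ², so |L| = 2√5 ℏ.
L_z = m_l ℏ = 1ℏ.
cos θ = L_z/|L| = 1/√20, so θ ≈ 77.08°.

θ ≈ 77.08°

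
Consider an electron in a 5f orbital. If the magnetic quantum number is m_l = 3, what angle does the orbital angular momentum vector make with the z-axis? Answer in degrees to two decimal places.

For 5f, l = 3.
|L|² = l(l+1)ℏ² = 12ℏ², so |L| = 2√3 ℏ.
L_z = m_l ℏ = 3ℏ.
cos θ = L_z/|L| = 3/√12, so θ ≈ 30.00°.

θ ≈ 30.00°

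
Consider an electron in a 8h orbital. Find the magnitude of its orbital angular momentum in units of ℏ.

|L| = √30 ℏ ≈ 5.477ℏ

The 8h subshell has l = 5.
|L| = ℏ√(l(l+1)) = ℏ√(5·6) = √30 ℏ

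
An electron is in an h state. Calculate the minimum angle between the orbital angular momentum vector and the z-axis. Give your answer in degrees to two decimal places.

An h state has l = 5.
|L|² = l(l+1)ℏ² = 30ℏ², so |L| = √30 ℏ.
The smallest angle corresponds to the largest L_z, i.e. m_l = l = 5, giving L_z = 5ℏ.
cos θ_min = 5/√30, so θ_min ≈ 24.09°.

θ_min ≈ 24.09°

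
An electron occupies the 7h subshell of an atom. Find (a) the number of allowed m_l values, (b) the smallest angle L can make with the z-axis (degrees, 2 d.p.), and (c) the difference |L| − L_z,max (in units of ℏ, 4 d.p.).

For 7h, l = 5.
There are 2l+1 = 11 values of m_l.
cos θ_min = 5/√30, so θ_min ≈ 24.09°.
|L| − L_z,max = (√30 − 5)ℏ ≈ 0.4772ℏ.

11 values; θ_min ≈ 24.09°; |L|−L_z,max ≈ 0.4772ℏ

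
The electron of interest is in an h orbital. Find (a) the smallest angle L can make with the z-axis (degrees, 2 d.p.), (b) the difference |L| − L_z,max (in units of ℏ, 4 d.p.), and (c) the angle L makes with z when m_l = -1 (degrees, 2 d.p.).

θ_min ≈ 24.09°; |L|−L_z,max ≈ 0.4772ℏ; θ(m_l=-1) ≈ 100.52°

H corresponds to l = 5.
cos θ_min = 5/√30, so θ_min ≈ 24.09°.
|L| − L_z,max = (√30 − 5)ℏ ≈ 0.4772ℏ.
For m_l = -1: cos θ = -1/√30, θ ≈ 100.52°.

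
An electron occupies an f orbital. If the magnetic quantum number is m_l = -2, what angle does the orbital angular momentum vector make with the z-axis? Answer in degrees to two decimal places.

For an f orbital, l = 3.
|L| = ℏ√(l(l+1)) = 2√3 ℏ.
L_z = m_l ℏ = −2ℏ.
cos θ = L_z/|L| = -2/√12, so θ ≈ 125.26°.

θ ≈ 125.26°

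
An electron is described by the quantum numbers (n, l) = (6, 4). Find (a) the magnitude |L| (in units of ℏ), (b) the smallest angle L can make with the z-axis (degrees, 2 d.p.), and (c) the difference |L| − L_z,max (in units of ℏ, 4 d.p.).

|L| = ℏ√(4·5) = 2√5 ℏ ≈ 4.472ℏ.
cos θ_min = 4/√20, so θ_min ≈ 26.57°.
|L| − L_z,max = (2√5 − 4)ℏ ≈ 0.4721ℏ.

|L| = 2√5 ℏ ≈ 4.472ℏ; θ_min ≈ 26.57°; |L|−L_z,max ≈ 0.4721ℏ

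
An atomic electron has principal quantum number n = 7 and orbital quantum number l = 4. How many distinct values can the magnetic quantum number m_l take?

The number of m_l values is 2l + 1 = 2·4 + 1 = 9.

9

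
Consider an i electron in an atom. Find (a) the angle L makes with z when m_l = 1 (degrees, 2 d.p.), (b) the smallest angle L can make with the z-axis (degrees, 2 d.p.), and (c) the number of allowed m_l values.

The letter i corresponds to l = 6.
For m_l = 1: cos θ = 1/√42, θ ≈ 81.12°.
cos θ_min = 6/√42, so θ_min ≈ 22.21°.
There are 2l+1 = 13 values of m_l.

θ(m_l=1) ≈ 81.12°; θ_min ≈ 22.21°; 13 values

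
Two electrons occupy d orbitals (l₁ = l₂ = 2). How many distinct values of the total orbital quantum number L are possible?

The total orbital quantum number L ranges from |l₁ − l₂| to l₁ + l₂ in integer steps.
L ∈ {0, 1, 2, 3, 4}.
That is 5 values.

5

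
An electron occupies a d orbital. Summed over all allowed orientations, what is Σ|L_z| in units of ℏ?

A d state has l = 2.
The allowed m_l values are -2, -1, 0, 1, 2.
Σ|m_l| = 2(1+2+…+2) = 6.

Σ|L_z| = 6 ℏ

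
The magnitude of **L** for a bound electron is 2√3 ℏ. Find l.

l = 3

(|L|/ℏ)² = l(l+1) = 12.
Solving: l = 3.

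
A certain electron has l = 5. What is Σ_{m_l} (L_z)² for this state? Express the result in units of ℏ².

Σ(L_z)² = 110 ℏ²

The allowed m_l values are -5, -4, -3, -2, -1, 0, 1, 2, 3, 4, 5.
Σ m_l² = 2·(1 + 4 + 9 + 16 + 25) = 110.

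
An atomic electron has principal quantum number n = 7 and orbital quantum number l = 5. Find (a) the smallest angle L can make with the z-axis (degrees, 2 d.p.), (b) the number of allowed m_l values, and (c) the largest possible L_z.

cos θ_min = 5/√30, so θ_min ≈ 24.09°.
There are 2l+1 = 11 values of m_l.
L_z,max = lℏ = 5ℏ.

θ_min ≈ 24.09°; 11 values; L_z,max = 5ℏ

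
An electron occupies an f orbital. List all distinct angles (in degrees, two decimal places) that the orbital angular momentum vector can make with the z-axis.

For an f orbital, l = 3.
|L| = √(l(l+1)) ℏ = 2√3 ℏ.
cos θ = m_l/√12 for each m_l ∈ {-3, -2, -1, 0, 1, 2, 3}.

θ ∈ {30.00°, 54.74°, 73.22°, 90.00°, 106.78°, 125.26°, 150.00°}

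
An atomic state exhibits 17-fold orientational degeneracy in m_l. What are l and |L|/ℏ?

17 = 2l + 1, so l = (17−1)/2 = 8.
Then |L| = √(l(l+1)) ℏ = 6√2 ℏ.

l = 8, |L| = 6√2 ℏ ≈ 8.485ℏ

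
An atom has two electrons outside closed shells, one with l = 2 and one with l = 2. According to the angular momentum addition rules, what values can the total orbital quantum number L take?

L = 0, 1, 2, 3, 4

Angular momentum addition gives L = |l₁ − l₂|, …, l₁ + l₂.
L ∈ {0, 1, 2, 3, 4}.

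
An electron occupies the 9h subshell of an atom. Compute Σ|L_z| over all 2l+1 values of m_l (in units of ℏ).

For 9h, l = 5.
m_l runs from −5 to 5, i.e. {-5, -4, -3, -2, -1, 0, 1, 2, 3, 4, 5}.
Σ|m_l| = 2(1+2+…+5) = 30.

Σ|L_z| = 30 ℏ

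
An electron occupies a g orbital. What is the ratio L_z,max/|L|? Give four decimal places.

For a g orbital, l = 4.
|L| = 2√5 ℏ ≈ 4.4721ℏ, while L_z,max = lℏ = 4ℏ.
L_z,max/|L| = 4/√20 = 0.8944.

L_z,max/|L| = 0.8944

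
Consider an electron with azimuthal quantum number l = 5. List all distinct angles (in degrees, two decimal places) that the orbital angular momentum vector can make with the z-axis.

|L| = √(l(l+1)) ℏ = √30 ℏ.
cos θ = m_l/√30 for each m_l ∈ {-5, -4, -3, -2, -1, 0, 1, 2, 3, 4, 5}.

θ ∈ {24.09°, 43.09°, 56.79°, 68.58°, 79.48°, 90.00°, 100.52°, 111.42°, 123.21°, 136.91°, 155.91°}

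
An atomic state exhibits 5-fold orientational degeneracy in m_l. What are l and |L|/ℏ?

5 = 2l + 1, so l = (5−1)/2 = 2.
Then |L| = √(l(l+1)) ℏ = √6 ℏ.

l = 2, |L| = √6 ℏ ≈ 2.449ℏ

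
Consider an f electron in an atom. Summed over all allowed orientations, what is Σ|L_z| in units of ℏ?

An f state has l = 3.
m_l ∈ {-3, -2, -1, 0, 1, 2, 3}.
Σ|m_l| = 2·3(3+1)/2 = 12.

Σ|L_z| = 12 ℏ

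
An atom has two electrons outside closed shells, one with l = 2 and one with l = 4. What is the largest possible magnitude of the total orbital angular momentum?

|L_tot|_max = √42 ℏ ≈ 6.481ℏ

The total orbital quantum number L ranges from |l₁ − l₂| to l₁ + l₂ in integer steps.
So L can be 2, 3, 4, 5, 6.
The largest magnitude corresponds to L = 6: |L_tot| = ℏ√(6·7) = √42 ℏ.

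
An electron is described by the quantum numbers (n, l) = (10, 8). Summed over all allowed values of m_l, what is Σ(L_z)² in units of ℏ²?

Σ(L_z)² = 408 ℏ²

m_l runs from −8 to 8, i.e. {-8, -7, -6, -5, -4, -3, -2, -1, 0, 1, 2, 3, 4, 5, 6, 7, 8}.
Σ m_l² = l(l+1)(2l+1)/3 = 8·9·17/3 = 408.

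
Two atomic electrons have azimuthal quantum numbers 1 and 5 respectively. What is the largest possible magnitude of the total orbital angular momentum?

|L_tot|_max = √42 ℏ ≈ 6.481ℏ

By the triangle rule, |l₁ − l₂| ≤ L ≤ l₁ + l₂.
Allowed values: L = 4, 5, 6.
The largest magnitude corresponds to L = 6: |L_tot| = ℏ√(6·7) = √42 ℏ.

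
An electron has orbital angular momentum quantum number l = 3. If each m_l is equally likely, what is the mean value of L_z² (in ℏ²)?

⟨L_z²⟩ = 4 ℏ²

m_l runs from −3 to 3, i.e. {-3, -2, -1, 0, 1, 2, 3}.
Average of L_z² over 7 states: 28/7 ℏ² = 4 ℏ².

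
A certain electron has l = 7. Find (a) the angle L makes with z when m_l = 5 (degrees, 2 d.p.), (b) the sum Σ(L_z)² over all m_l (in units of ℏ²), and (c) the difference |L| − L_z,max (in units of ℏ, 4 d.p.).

For m_l = 5: cos θ = 5/√56, θ ≈ 48.08°.
Σ m_l² = 280, so Σ(L_z)² = 280 ℏ².
|L| − L_z,max = (2√14 − 7)ℏ ≈ 0.4833ℏ.

θ(m_l=5) ≈ 48.08°; Σ(L_z)² = 280 ℏ²; |L|−L_z,max ≈ 0.4833ℏ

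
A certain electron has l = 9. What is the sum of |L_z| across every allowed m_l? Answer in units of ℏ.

m_l ∈ {-9, -8, -7, -6, -5, -4, -3, -2, -1, 0, 1, 2, 3, 4, 5, 6, 7, 8, 9}.
Σ|m_l| = 2·9(9+1)/2 = 90.

Σ|L_z| = 90 ℏ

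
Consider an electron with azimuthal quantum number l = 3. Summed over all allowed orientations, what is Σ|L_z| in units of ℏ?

m_l runs from −3 to 3, i.e. {-3, -2, -1, 0, 1, 2, 3}.
Σ|m_l| = 2·3(3+1)/2 = 12.

Σ|L_z| = 12 ℏ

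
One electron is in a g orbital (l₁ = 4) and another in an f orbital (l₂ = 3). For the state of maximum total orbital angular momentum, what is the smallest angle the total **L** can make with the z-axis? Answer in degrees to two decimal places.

L runs from |4 − 3| = 1 to 4 + 3 = 7.
Allowed values: L = 1, 2, 3, 4, 5, 6, 7.
The maximum is L = 7, with |L_tot| = ℏ√(7·8) = 2√14 ℏ.
The minimum angle with z is arccos(7/√56) ≈ 20.70°.

θ_min ≈ 20.70°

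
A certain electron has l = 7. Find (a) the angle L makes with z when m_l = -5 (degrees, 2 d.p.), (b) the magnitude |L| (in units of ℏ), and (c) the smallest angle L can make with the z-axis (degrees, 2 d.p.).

For m_l = -5: cos θ = -5/√56, θ ≈ 131.92°.
|L| = ℏ√(7·8) = 2√14 ℏ ≈ 7.483ℏ.
cos θ_min = 7/√56, so θ_min ≈ 20.70°.

θ(m_l=-5) ≈ 131.92°; |L| = 2√14 ℏ ≈ 7.483ℏ; θ_min ≈ 20.70°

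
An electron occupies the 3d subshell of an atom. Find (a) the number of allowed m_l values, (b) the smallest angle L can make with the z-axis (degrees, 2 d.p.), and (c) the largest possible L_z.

The 3d subshell has l = 2.
There are 2l+1 = 5 values of m_l.
cos θ_min = 2/√6, so θ_min ≈ 35.26°.
L_z,max = lℏ = 2ℏ.

5 values; θ_min ≈ 35.26°; L_z,max = 2ℏ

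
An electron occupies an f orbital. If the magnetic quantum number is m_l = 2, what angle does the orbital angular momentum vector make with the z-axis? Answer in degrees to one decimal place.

An f state has l = 3.
|L| = √(l(l+1)) ℏ = 2√3 ℏ.
L_z = m_l ℏ = 2ℏ.
cos θ = L_z/|L| = 2/√12, so θ ≈ 54.7°.

θ ≈ 54.7°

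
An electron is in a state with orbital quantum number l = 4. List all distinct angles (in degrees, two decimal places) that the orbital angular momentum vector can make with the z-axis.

|L| = √(l(l+1)) ℏ = 2√5 ℏ.
cos θ = m_l/√20 for each m_l ∈ {-4, -3, -2, -1, 0, 1, 2, 3, 4}.

θ ∈ {26.57°, 47.87°, 63.43°, 77.08°, 90.00°, 102.92°, 116.57°, 132.13°, 153.43°}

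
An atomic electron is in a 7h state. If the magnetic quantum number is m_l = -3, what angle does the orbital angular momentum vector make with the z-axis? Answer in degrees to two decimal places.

For 7h, l = 5.
|L| = √(l(l+1)) ℏ = √30 ℏ.
L_z = m_l ℏ = −3ℏ.
cos θ = L_z/|L| = -3/√30, so θ ≈ 123.21°.

θ ≈ 123.21°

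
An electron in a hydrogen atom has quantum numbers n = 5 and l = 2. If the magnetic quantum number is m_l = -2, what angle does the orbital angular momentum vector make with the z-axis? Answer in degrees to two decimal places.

|L| = ℏ√(l(l+1)) = √6 ℏ.
L_z = m_l ℏ = −2ℏ.
cos θ = L_z/|L| = -2/√6, so θ ≈ 144.74°.

θ ≈ 144.74°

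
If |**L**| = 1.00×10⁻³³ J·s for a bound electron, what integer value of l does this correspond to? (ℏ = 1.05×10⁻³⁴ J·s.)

|L|/ℏ = (1.00×10⁻³³)/(1.05×10⁻³⁴) ≈ 9.524.
Set l(l+1) = 90.70; the integer solution is l = 9.

l = 9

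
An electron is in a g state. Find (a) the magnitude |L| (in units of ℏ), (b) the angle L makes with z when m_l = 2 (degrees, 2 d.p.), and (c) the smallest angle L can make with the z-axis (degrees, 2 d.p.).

|L| = 2√5 ℏ ≈ 4.472ℏ; θ(m_l=2) ≈ 63.43°; θ_min ≈ 26.57°

The letter g corresponds to l = 4.
|L| = ℏ√(4·5) = 2√5 ℏ ≈ 4.472ℏ.
For m_l = 2: cos θ = 2/√20, θ ≈ 63.43°.
cos θ_min = 4/√20, so θ_min ≈ 26.57°.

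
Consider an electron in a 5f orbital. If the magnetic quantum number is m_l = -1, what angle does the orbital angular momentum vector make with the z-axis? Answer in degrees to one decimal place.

θ ≈ 106.8°

The 5f subshell has l = 3.
|L| = √(l(l+1)) ℏ = 2√3 ℏ.
L_z = m_l ℏ = −1ℏ.
cos θ = L_z/|L| = -1/√12, so θ ≈ 106.8°.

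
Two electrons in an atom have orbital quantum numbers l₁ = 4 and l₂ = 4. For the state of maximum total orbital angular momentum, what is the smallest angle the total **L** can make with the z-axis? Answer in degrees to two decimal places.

Angular momentum addition gives L = |l₁ − l₂|, …, l₁ + l₂.
Allowed values: L = 0, 1, 2, 3, 4, 5, 6, 7, 8.
The maximum is L = 8, with |L_tot| = ℏ√(8·9) = 6√2 ℏ.
The minimum angle with z is arccos(8/√72) ≈ 19.47°.

θ_min ≈ 19.47°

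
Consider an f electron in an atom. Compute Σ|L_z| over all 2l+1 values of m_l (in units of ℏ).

Σ|L_z| = 12 ℏ

An f state has l = 3.
The allowed m_l values are -3, -2, -1, 0, 1, 2, 3.
Σ|m_l| = 2·3(3+1)/2 = 12.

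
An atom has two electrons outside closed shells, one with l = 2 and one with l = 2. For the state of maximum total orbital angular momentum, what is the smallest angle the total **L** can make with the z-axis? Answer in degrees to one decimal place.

L runs from |2 − 2| = 0 to 2 + 2 = 4.
Allowed values: L = 0, 1, 2, 3, 4.
The maximum is L = 4, with |L_tot| = ℏ√(4·5) = 2√5 ℏ.
The minimum angle with z is arccos(4/√20) ≈ 26.6°.

θ_min ≈ 26.6°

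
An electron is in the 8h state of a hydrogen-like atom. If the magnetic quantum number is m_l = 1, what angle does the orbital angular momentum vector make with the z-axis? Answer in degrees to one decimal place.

The 8h subshell has l = 5.
|L|² = l(l+1)ℏ² = 30ℏ², so |L| = √30 ℏ.
L_z = m_l ℏ = 1ℏ.
cos θ = L_z/|L| = 1/√30, so θ ≈ 79.5°.

θ ≈ 79.5°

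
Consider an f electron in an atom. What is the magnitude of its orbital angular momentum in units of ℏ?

The letter f corresponds to l = 3.
|L| = ℏ√(l(l+1)) = ℏ√(3·4) = 2√3 ℏ

|L| = 2√3 ℏ ≈ 3.464ℏ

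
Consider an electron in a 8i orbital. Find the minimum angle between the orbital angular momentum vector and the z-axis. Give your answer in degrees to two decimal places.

The 8i subshell has l = 6.
|L| = √(l(l+1)) ℏ = √42 ℏ.
The smallest angle corresponds to the largest L_z, i.e. m_l = l = 6, giving L_z = 6ℏ.
cos θ_min = 6/√42, so θ_min ≈ 22.21°.

θ_min ≈ 22.21°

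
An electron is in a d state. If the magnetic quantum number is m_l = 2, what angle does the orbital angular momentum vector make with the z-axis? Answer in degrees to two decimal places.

θ ≈ 35.26°

A d state has l = 2.
|L| = ℏ√(l(l+1)) = √6 ℏ.
L_z = m_l ℏ = 2ℏ.
cos θ = L_z/|L| = 2/√6, so θ ≈ 35.26°.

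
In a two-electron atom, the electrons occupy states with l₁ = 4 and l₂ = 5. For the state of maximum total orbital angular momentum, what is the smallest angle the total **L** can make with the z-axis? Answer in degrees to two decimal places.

L runs from |4 − 5| = 1 to 4 + 5 = 9.
L ∈ {1, 2, 3, 4, 5, 6, 7, 8, 9}.
The maximum is L = 9, with |L_tot| = ℏ√(9·10) = 3√10 ℏ.
The minimum angle with z is arccos(9/√90) ≈ 18.43°.

θ_min ≈ 18.43°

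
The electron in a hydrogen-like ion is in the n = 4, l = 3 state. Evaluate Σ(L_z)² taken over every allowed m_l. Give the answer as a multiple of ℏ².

The allowed m_l values are -3, -2, -1, 0, 1, 2, 3.
Summing m² from −3 to 3: Σ m_l² = 28.

Σ(L_z)² = 28 ℏ²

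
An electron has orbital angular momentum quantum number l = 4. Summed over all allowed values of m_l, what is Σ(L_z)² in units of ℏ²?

Σ(L_z)² = 60 ℏ²

The allowed m_l values are -4, -3, -2, -1, 0, 1, 2, 3, 4.
Σ m_l² = 2·(1 + 4 + 9 + 16) = 60.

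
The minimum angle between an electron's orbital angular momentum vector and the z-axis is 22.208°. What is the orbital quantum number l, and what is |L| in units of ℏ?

l = 6, |L| = √42 ℏ ≈ 6.481ℏ

cos θ_min = l/√(l(l+1)) = √(l/(l+1)), so l/(l+1) = cos²(22.208°) = 0.8571.
Solving: l = 6.
Then |L| = ℏ√(6·7) = √42 ℏ.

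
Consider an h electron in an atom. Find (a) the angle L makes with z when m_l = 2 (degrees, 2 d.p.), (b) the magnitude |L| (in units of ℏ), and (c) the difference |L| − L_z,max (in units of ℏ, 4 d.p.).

θ(m_l=2) ≈ 68.58°; |L| = √30 ℏ ≈ 5.477ℏ; |L|−L_z,max ≈ 0.4772ℏ

An h state has l = 5.
For m_l = 2: cos θ = 2/√30, θ ≈ 68.58°.
|L| = ℏ√(5·6) = √30 ℏ ≈ 5.477ℏ.
|L| − L_z,max = (√30 − 5)ℏ ≈ 0.4772ℏ.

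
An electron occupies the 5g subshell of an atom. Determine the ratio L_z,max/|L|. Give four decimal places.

L_z,max/|L| = 0.8944

For 5g, l = 4.
|L| = 2√5 ℏ ≈ 4.4721ℏ, while L_z,max = lℏ = 4ℏ.
L_z,max/|L| = 4/√20 = 0.8944.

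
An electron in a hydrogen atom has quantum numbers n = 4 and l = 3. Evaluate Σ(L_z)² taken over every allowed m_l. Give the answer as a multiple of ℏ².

Σ(L_z)² = 28 ℏ²

The allowed m_l values are -3, -2, -1, 0, 1, 2, 3.
Summing m² from −3 to 3: Σ m_l² = 28.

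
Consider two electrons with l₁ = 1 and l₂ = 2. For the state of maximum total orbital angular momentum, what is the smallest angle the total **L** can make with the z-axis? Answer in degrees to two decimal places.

θ_min ≈ 30.00°

By the triangle rule, |l₁ − l₂| ≤ L ≤ l₁ + l₂.
Allowed values: L = 1, 2, 3.
The maximum is L = 3, with |L_tot| = ℏ√(3·4) = 2√3 ℏ.
The minimum angle with z is arccos(3/√12) ≈ 30.00°.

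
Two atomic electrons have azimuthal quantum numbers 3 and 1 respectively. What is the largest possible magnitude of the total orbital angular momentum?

L runs from |3 − 1| = 2 to 3 + 1 = 4.
Allowed values: L = 2, 3, 4.
The largest magnitude corresponds to L = 4: |L_tot| = ℏ√(4·5) = 2√5 ℏ.

|L_tot|_max = 2√5 ℏ ≈ 4.472ℏ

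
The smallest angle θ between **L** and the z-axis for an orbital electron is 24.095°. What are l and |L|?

l = 5, |L| = √30 ℏ ≈ 5.477ℏ

cos θ_min = l/√(l(l+1)) = √(l/(l+1)), so l/(l+1) = cos²(24.095°) = 0.8333.
Thus l = 0.8333/(1 − 0.8333) ≈ 5.
Then |L| = ℏ√(5·6) = √30 ℏ.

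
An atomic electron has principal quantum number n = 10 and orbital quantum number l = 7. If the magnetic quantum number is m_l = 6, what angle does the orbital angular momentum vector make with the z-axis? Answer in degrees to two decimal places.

θ ≈ 36.70°

|L| = √(l(l+1)) ℏ = 2√14 ℏ.
L_z = m_l ℏ = 6ℏ.
cos θ = L_z/|L| = 6/√56, so θ ≈ 36.70°.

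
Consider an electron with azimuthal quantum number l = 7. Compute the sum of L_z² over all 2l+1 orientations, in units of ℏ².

Σ(L_z)² = 280 ℏ²

The allowed m_l values are -7, -6, -5, -4, -3, -2, -1, 0, 1, 2, 3, 4, 5, 6, 7.
Summing m² from −7 to 7: Σ m_l² = 280.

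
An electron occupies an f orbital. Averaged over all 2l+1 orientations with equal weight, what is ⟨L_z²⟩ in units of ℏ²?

An f state has l = 3.
The allowed m_l values are -3, -2, -1, 0, 1, 2, 3.
Average of L_z² over 7 states: 28/7 ℏ² = 4 ℏ².

⟨L_z²⟩ = 4 ℏ²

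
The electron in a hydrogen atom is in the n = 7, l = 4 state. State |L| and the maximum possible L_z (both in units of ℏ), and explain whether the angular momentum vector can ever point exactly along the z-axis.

|L| = 2√5 ℏ ≈ 4.4721ℏ, while L_z,max = lℏ = 4ℏ.
Since |L| > L_z,max, the vector can never point exactly along z; the closest it comes is θ_min = arccos(4/√20) ≈ 26.6°.

No: L_z,max = 4ℏ < |L| = 2√5 ℏ ≈ 4.472ℏ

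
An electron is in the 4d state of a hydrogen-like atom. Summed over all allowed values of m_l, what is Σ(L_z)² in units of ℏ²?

4d means n = 4, l = 2.
m_l ∈ {-2, -1, 0, 1, 2}.
Summing m² from −2 to 2: Σ m_l² = 10.

Σ(L_z)² = 10 ℏ²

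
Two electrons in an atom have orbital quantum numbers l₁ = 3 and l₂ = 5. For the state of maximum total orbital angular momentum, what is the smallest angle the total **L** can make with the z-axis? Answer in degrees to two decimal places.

θ_min ≈ 19.47°

L runs from |3 − 5| = 2 to 3 + 5 = 8.
So L can be 2, 3, 4, 5, 6, 7, 8.
The maximum is L = 8, with |L_tot| = ℏ√(8·9) = 6√2 ℏ.
The minimum angle with z is arccos(8/√72) ≈ 19.47°.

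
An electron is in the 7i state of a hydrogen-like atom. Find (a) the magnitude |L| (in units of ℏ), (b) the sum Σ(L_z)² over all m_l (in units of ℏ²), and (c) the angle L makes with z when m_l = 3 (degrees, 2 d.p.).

|L| = √42 ℏ ≈ 6.481ℏ; Σ(L_z)² = 182 ℏ²; θ(m_l=3) ≈ 62.42°

For 7i, l = 6.
|L| = ℏ√(6·7) = √42 ℏ ≈ 6.481ℏ.
Σ m_l² = 182, so Σ(L_z)² = 182 ℏ².
For m_l = 3: cos θ = 3/√42, θ ≈ 62.42°.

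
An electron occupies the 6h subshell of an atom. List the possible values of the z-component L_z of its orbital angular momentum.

L_z ∈ {−5ℏ, −4ℏ, −3ℏ, −2ℏ, −ℏ, 0, ℏ, 2ℏ, 3ℏ, 4ℏ, 5ℏ}

6h means n = 6, l = 5.
L_z = m_l ℏ with m_l ranging from −l to +l in integer steps.
For l = 5: m_l ∈ {-5, -4, -3, -2, -1, 0, 1, 2, 3, 4, 5}.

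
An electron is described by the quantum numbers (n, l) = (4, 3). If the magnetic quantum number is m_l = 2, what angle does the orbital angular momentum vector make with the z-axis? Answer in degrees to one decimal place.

θ ≈ 54.7°

|L| = √(l(l+1)) ℏ = 2√3 ℏ.
L_z = m_l ℏ = 2ℏ.
cos θ = L_z/|L| = 2/√12, so θ ≈ 54.7°.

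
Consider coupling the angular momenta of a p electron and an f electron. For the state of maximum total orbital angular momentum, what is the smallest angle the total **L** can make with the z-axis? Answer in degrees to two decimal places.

θ_min ≈ 26.57°

The total orbital quantum number L ranges from |l₁ − l₂| to l₁ + l₂ in integer steps.
Allowed values: L = 2, 3, 4.
The maximum is L = 4, with |L_tot| = ℏ√(4·5) = 2√5 ℏ.
The minimum angle with z is arccos(4/√20) ≈ 26.57°.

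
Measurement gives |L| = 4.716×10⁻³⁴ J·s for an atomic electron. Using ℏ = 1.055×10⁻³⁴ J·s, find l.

l = 4

In units of ℏ, |L| ≈ 4.470.
(|L|/ℏ)² = l(l+1) ≈ 19.98 ⇒ l = 4.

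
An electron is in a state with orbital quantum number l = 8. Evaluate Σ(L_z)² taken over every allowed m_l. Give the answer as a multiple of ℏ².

Σ(L_z)² = 408 ℏ²

The allowed m_l values are -8, -7, -6, -5, -4, -3, -2, -1, 0, 1, 2, 3, 4, 5, 6, 7, 8.
Summing m² from −8 to 8: Σ m_l² = 408.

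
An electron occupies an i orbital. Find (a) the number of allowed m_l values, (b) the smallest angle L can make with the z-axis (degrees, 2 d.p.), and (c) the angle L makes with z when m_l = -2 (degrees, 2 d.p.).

13 values; θ_min ≈ 22.21°; θ(m_l=-2) ≈ 107.98°

An i state has l = 6.
There are 2l+1 = 13 values of m_l.
cos θ_min = 6/√42, so θ_min ≈ 22.21°.
For m_l = -2: cos θ = -2/√42, θ ≈ 107.98°.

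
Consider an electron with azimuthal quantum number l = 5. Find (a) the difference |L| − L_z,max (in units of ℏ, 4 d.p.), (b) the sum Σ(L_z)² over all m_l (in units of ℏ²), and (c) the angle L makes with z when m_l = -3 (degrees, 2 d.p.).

|L|−L_z,max ≈ 0.4772ℏ; Σ(L_z)² = 110 ℏ²; θ(m_l=-3) ≈ 123.21°

|L| − L_z,max = (√30 − 5)ℏ ≈ 0.4772ℏ.
Σ m_l² = 110, so Σ(L_z)² = 110 ℏ².
For m_l = -3: cos θ = -3/√30, θ ≈ 123.21°.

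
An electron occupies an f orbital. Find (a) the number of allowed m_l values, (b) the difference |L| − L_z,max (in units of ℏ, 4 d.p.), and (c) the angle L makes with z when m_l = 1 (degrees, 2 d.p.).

An f state has l = 3.
There are 2l+1 = 7 values of m_l.
|L| − L_z,max = (2√3 − 3)ℏ ≈ 0.4641ℏ.
For m_l = 1: cos θ = 1/√12, θ ≈ 73.22°.

7 values; |L|−L_z,max ≈ 0.4641ℏ; θ(m_l=1) ≈ 73.22°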